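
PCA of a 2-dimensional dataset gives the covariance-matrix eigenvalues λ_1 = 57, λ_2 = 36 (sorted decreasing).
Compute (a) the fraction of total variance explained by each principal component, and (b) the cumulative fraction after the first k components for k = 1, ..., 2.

Step 1 — total variance = trace(Sigma) = Σ λ_i = 57 + 36 = 93.

Step 2 — fraction explained by component i = λ_i / Σ λ:
  PC1: 57/93 = 0.6129
  PC2: 36/93 = 0.3871

Step 3 — cumulative fraction after k components = (λ_1 + ... + λ_k) / Σ λ:
  k = 1: 57/93 = 0.6129
  k = 2: (57 + 36)/93 = 93/93 = 1

Summary (fraction, with percent):

explained: PC1 0.6129 (61.29%), PC2 0.3871 (38.71%);  cumulative: 0.6129, 1


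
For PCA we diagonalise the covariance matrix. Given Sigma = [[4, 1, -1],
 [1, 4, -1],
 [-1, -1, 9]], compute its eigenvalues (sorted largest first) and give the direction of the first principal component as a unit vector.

Step 1 — characteristic polynomial p(λ) = det(λI - Sigma) = λ³ - tr·λ² + c_1·λ - det, where tr = trace, c_1 = sum of the principal 2×2 minors, det = det(Sigma):
  tr = 4 + 4 + 9 = 17,
  c_1 = (4·4 - (1)²) + (4·9 - (-1)²) + (4·9 - (-1)²) = 15 + 35 + 35 = 85,
  det = 4·(4·9 - (-1)²) - (1)·((1)·9 - (-1)·(-1)) + (-1)·((1)·(-1) - 4·(-1)) = 4·(35) - (1)·(8) + (-1)·(3) = 129.
  So p(λ) = λ³ - 17λ² + 85λ - 129.
Step 2 — look for an integer root (rational root theorem: any rational root is an integer divisor of 129). Testing λ = 3:
  p(3) = 27 - 153 + 255 - 129 = 0  ✓
  Dividing out (λ - 3): p(λ) = (λ - 3)(λ² - 14λ + 43).
Step 3 — remaining eigenvalues from the quadratic λ² - 14λ + 43 = 0:
  Δ = 14² - 4·43 = 196 - 172 = 24,  λ = (14 ± √24)/2 = (14 ± 4.899)/2 ≈ 9.4495 or 4.5505.
  Sorted: λ_1 = 9.4495,  λ_2 = 4.5505,  λ_3 = 3  (check: sum = 17 = tr ✓).

Step 4 — unit eigenvector for λ_1 ≈ 9.4495: v spans the null space of (Sigma - λ_1 I), whose rows are
  r_1 = (-5.4495, 1, -1),  r_2 = (1, -5.4495, -1),  r_3 = (-1, -1, -0.4495).
  v is orthogonal to every row, so take v ∝ r_1 × r_2 = ((1)·(-1) - (-1)·(-5.4495), (-1)·(1) - (-5.4495)·(-1), (-5.4495)·(-5.4495) - (1)·(1)) ≈ (-6.4495, -6.4495, 28.6969).
  Rescale (multiply by -1 so the first nonzero entry is positive): u = (6.4495, 6.4495, -28.6969).
  ||u|| = √((6.4495)² + (6.4495)² + (-28.6969)²) = √(906.7061) ≈ 30.1116,  v_1 = u/||u|| ≈ (0.2142, 0.2142, -0.953) (||v_1|| = 1).

λ_1 = 9.4495,  λ_2 = 4.5505,  λ_3 = 3;  v_1 ≈ (0.2142, 0.2142, -0.953)


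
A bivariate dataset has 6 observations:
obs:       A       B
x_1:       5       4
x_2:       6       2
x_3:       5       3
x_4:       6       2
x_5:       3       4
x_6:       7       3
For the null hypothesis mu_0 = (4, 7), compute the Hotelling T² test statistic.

Step 1 — sample mean vector:
  mean(A) = (5 + 6 + 5 + 6 + 3 + 7) / 6 = 32/6 = 5.3333
  mean(B) = (4 + 2 + 3 + 2 + 4 + 3) / 6 = 18/6 = 3
  x̄ = (5.3333, 3),  deviation x̄ - mu_0 = (5.3333, 3) - (4, 7) = (1.3333, -4).

Step 2 — sample covariance matrix, S[i,j] = (1/(n-1)) · Σ_k (x_{k,i} - mean_i) · (x_{k,j} - mean_j), divisor n-1 = 5:
  S[A,A] = ((-0.3333)·(-0.3333) + (0.6667)·(0.6667) + (-0.3333)·(-0.3333) + (0.6667)·(0.6667) + (-2.3333)·(-2.3333) + (1.6667)·(1.6667)) / 5 = 9.3333/5 = 1.8667
  S[A,B] = ((-0.3333)·(1) + (0.6667)·(-1) + (-0.3333)·(0) + (0.6667)·(-1) + (-2.3333)·(1) + (1.6667)·(0)) / 5 = -4/5 = -0.8
  S[B,B] = ((1)·(1) + (-1)·(-1) + (0)·(0) + (-1)·(-1) + (1)·(1) + (0)·(0)) / 5 = 4/5 = 0.8
  S = [[1.8667, -0.8],
 [-0.8, 0.8]].

Step 3 — invert S. det(S) = 1.8667·0.8 - (-0.8)² = 0.8533.
  S^{-1} = (1/det) · [[d, -b], [-b, a]] = [[0.9375, 0.9375],
 [0.9375, 2.1875]].

Step 4 — quadratic form (x̄ - mu_0)^T · S^{-1} · (x̄ - mu_0):
  S^{-1} · (x̄ - mu_0) = (-2.5, -7.5),
  (x̄ - mu_0)^T · [...] = (1.3333)·(-2.5) + (-4)·(-7.5) = 26.6667.

Step 5 — scale by n: T² = 6 · 26.6667 = 160.

T² ≈ 160


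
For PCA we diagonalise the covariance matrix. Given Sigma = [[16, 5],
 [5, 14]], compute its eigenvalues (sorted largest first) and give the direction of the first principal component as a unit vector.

Step 1 — characteristic polynomial of 2×2 Sigma:
  det(Sigma - λI) = λ² - trace · λ + det = 0.
  trace = 16 + 14 = 30, det = 16·14 - (5)² = 199.
Step 2 — discriminant:
  Δ = trace² - 4·det = 900 - 796 = 104.
Step 3 — eigenvalues:
  λ = (trace ± √Δ)/2 = (30 ± 10.198)/2,
  λ_1 = 20.099,  λ_2 = 9.901.

Step 4 — unit eigenvector for λ_1: solve (Sigma - λ_1 I)v = 0. First row:
  (16 - 20.099)·v_x + (5)·v_y = 0, i.e. (-4.099)·v_x + (5)·v_y = 0,
  so v ∝ (b, λ_1 - a) = (5, 4.099) = u.
  ||u|| = √((5)² + (4.099)²) = √(41.802) ≈ 6.4654,
  v_1 = u/||u|| ≈ (0.7733, 0.634) (||v_1|| = 1).

λ_1 = 20.099,  λ_2 = 9.901;  v_1 ≈ (0.7733, 0.634)


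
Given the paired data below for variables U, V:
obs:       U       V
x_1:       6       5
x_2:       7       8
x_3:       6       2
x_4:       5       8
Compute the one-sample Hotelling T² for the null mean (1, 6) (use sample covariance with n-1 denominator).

Step 1 — sample mean vector:
  mean(U) = (6 + 7 + 6 + 5) / 4 = 24/4 = 6
  mean(V) = (5 + 8 + 2 + 8) / 4 = 23/4 = 5.75
  x̄ = (6, 5.75),  deviation x̄ - mu_0 = (6, 5.75) - (1, 6) = (5, -0.25).

Step 2 — sample covariance matrix, S[i,j] = (1/(n-1)) · Σ_k (x_{k,i} - mean_i) · (x_{k,j} - mean_j), divisor n-1 = 3:
  S[U,U] = ((0)·(0) + (1)·(1) + (0)·(0) + (-1)·(-1)) / 3 = 2/3 = 0.6667
  S[U,V] = ((0)·(-0.75) + (1)·(2.25) + (0)·(-3.75) + (-1)·(2.25)) / 3 = 0/3 = 0
  S[V,V] = ((-0.75)·(-0.75) + (2.25)·(2.25) + (-3.75)·(-3.75) + (2.25)·(2.25)) / 3 = 24.75/3 = 8.25
  S = [[0.6667, 0],
 [0, 8.25]].

Step 3 — invert S. det(S) = 0.6667·8.25 - (0)² = 5.5.
  S^{-1} = (1/det) · [[d, -b], [-b, a]] = [[1.5, 0],
 [0, 0.1212]].

Step 4 — quadratic form (x̄ - mu_0)^T · S^{-1} · (x̄ - mu_0):
  S^{-1} · (x̄ - mu_0) = (7.5, -0.0303),
  (x̄ - mu_0)^T · [...] = (5)·(7.5) + (-0.25)·(-0.0303) = 37.5076.

Step 5 — scale by n: T² = 4 · 37.5076 = 150.0303.

T² ≈ 150.0303


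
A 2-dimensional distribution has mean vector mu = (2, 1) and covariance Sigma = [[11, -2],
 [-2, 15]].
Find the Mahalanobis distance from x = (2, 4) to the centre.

Step 1 — centre the observation: (x - mu) = (0, 3).

Step 2 — invert Sigma. det(Sigma) = 11·15 - (-2)² = 161.
  Sigma^{-1} = (1/det) · [[d, -b], [-b, a]] = [[0.0932, 0.0124],
 [0.0124, 0.0683]].

Step 3 — form the quadratic (x - mu)^T · Sigma^{-1} · (x - mu):
  Sigma^{-1} · (x - mu) = (0.0373, 0.205).
  (x - mu)^T · [Sigma^{-1} · (x - mu)] = (0)·(0.0373) + (3)·(0.205) = 0.6149.

Step 4 — take square root: d = √(0.6149) ≈ 0.7842.

d(x, mu) = √(0.6149) ≈ 0.7842


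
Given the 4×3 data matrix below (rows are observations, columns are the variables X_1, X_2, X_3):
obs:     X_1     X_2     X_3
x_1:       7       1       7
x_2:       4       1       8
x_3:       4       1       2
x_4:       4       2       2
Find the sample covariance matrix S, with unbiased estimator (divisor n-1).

Step 1 — column means:
  mean(X_1) = (7 + 4 + 4 + 4) / 4 = 19/4 = 4.75
  mean(X_2) = (1 + 1 + 1 + 2) / 4 = 5/4 = 1.25
  mean(X_3) = (7 + 8 + 2 + 2) / 4 = 19/4 = 4.75

Step 2 — sample covariance S[i,j] = (1/(n-1)) · Σ_k (x_{k,i} - mean_i) · (x_{k,j} - mean_j), with n-1 = 3.
  S[X_1,X_1] = ((2.25)·(2.25) + (-0.75)·(-0.75) + (-0.75)·(-0.75) + (-0.75)·(-0.75)) / 3 = 6.75/3 = 2.25
  S[X_1,X_2] = ((2.25)·(-0.25) + (-0.75)·(-0.25) + (-0.75)·(-0.25) + (-0.75)·(0.75)) / 3 = -0.75/3 = -0.25
  S[X_1,X_3] = ((2.25)·(2.25) + (-0.75)·(3.25) + (-0.75)·(-2.75) + (-0.75)·(-2.75)) / 3 = 6.75/3 = 2.25
  S[X_2,X_2] = ((-0.25)·(-0.25) + (-0.25)·(-0.25) + (-0.25)·(-0.25) + (0.75)·(0.75)) / 3 = 0.75/3 = 0.25
  S[X_2,X_3] = ((-0.25)·(2.25) + (-0.25)·(3.25) + (-0.25)·(-2.75) + (0.75)·(-2.75)) / 3 = -2.75/3 = -0.9167
  S[X_3,X_3] = ((2.25)·(2.25) + (3.25)·(3.25) + (-2.75)·(-2.75) + (-2.75)·(-2.75)) / 3 = 30.75/3 = 10.25

S is symmetric (S[j,i] = S[i,j]). Assembling:

S = [[2.25, -0.25, 2.25],
 [-0.25, 0.25, -0.9167],
 [2.25, -0.9167, 10.25]]


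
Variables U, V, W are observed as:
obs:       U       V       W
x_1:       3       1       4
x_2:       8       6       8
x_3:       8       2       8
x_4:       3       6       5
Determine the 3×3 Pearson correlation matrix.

Step 1 — column means:
  mean(U) = (3 + 8 + 8 + 3) / 4 = 22/4 = 5.5
  mean(V) = (1 + 6 + 2 + 6) / 4 = 15/4 = 3.75
  mean(W) = (4 + 8 + 8 + 5) / 4 = 25/4 = 6.25

Step 2 — sample variances and covariances s[i,j] = (1/(n-1)) · Σ_k (x_{k,i} - mean_i) · (x_{k,j} - mean_j), with n-1 = 3:
  s[U,U] = ((-2.5)·(-2.5) + (2.5)·(2.5) + (2.5)·(2.5) + (-2.5)·(-2.5)) / 3 = 25/3 = 8.3333
  s[U,V] = ((-2.5)·(-2.75) + (2.5)·(2.25) + (2.5)·(-1.75) + (-2.5)·(2.25)) / 3 = 2.5/3 = 0.8333
  s[U,W] = ((-2.5)·(-2.25) + (2.5)·(1.75) + (2.5)·(1.75) + (-2.5)·(-1.25)) / 3 = 17.5/3 = 5.8333
  s[V,V] = ((-2.75)·(-2.75) + (2.25)·(2.25) + (-1.75)·(-1.75) + (2.25)·(2.25)) / 3 = 20.75/3 = 6.9167
  s[V,W] = ((-2.75)·(-2.25) + (2.25)·(1.75) + (-1.75)·(1.75) + (2.25)·(-1.25)) / 3 = 4.25/3 = 1.4167
  s[W,W] = ((-2.25)·(-2.25) + (1.75)·(1.75) + (1.75)·(1.75) + (-1.25)·(-1.25)) / 3 = 12.75/3 = 4.25
  Sample standard deviations s_i = √(s[i,i]):
  s(U) = √(8.3333) = 2.8868
  s(V) = √(6.9167) = 2.63
  s(W) = √(4.25) = 2.0616

Step 3 — r_{ij} = s_{ij} / (s_i · s_j):
  r[U,U] = 1 (diagonal).
  r[U,V] = 0.8333 / (2.8868 · 2.63) = 0.8333 / 7.592 = 0.1098
  r[U,W] = 5.8333 / (2.8868 · 2.0616) = 5.8333 / 5.9512 = 0.9802
  r[V,V] = 1 (diagonal).
  r[V,W] = 1.4167 / (2.63 · 2.0616) = 1.4167 / 5.4218 = 0.2613
  r[W,W] = 1 (diagonal).

R is symmetric with unit diagonal. Assembling:

R = [[1, 0.1098, 0.9802],
 [0.1098, 1, 0.2613],
 [0.9802, 0.2613, 1]]


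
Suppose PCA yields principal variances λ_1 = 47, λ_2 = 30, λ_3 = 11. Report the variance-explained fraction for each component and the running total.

Step 1 — total variance = trace(Sigma) = Σ λ_i = 47 + 30 + 11 = 88.

Step 2 — fraction explained by component i = λ_i / Σ λ:
  PC1: 47/88 = 0.5341
  PC2: 30/88 = 0.3409
  PC3: 11/88 = 0.125

Step 3 — cumulative fraction after k components = (λ_1 + ... + λ_k) / Σ λ:
  k = 1: 47/88 = 0.5341
  k = 2: (47 + 30)/88 = 77/88 = 0.875
  k = 3: (47 + 30 + 11)/88 = 88/88 = 1

Summary (fraction, with percent):

explained: PC1 0.5341 (53.41%), PC2 0.3409 (34.09%), PC3 0.125 (12.5%);  cumulative: 0.5341, 0.875, 1


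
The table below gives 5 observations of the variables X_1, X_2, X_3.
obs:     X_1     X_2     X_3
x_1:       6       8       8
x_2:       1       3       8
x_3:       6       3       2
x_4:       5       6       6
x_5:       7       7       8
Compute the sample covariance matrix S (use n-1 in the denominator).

Step 1 — column means:
  mean(X_1) = (6 + 1 + 6 + 5 + 7) / 5 = 25/5 = 5
  mean(X_2) = (8 + 3 + 3 + 6 + 7) / 5 = 27/5 = 5.4
  mean(X_3) = (8 + 8 + 2 + 6 + 8) / 5 = 32/5 = 6.4

Step 2 — sample covariance S[i,j] = (1/(n-1)) · Σ_k (x_{k,i} - mean_i) · (x_{k,j} - mean_j), with n-1 = 4.
  S[X_1,X_1] = ((1)·(1) + (-4)·(-4) + (1)·(1) + (0)·(0) + (2)·(2)) / 4 = 22/4 = 5.5
  S[X_1,X_2] = ((1)·(2.6) + (-4)·(-2.4) + (1)·(-2.4) + (0)·(0.6) + (2)·(1.6)) / 4 = 13/4 = 3.25
  S[X_1,X_3] = ((1)·(1.6) + (-4)·(1.6) + (1)·(-4.4) + (0)·(-0.4) + (2)·(1.6)) / 4 = -6/4 = -1.5
  S[X_2,X_2] = ((2.6)·(2.6) + (-2.4)·(-2.4) + (-2.4)·(-2.4) + (0.6)·(0.6) + (1.6)·(1.6)) / 4 = 21.2/4 = 5.3
  S[X_2,X_3] = ((2.6)·(1.6) + (-2.4)·(1.6) + (-2.4)·(-4.4) + (0.6)·(-0.4) + (1.6)·(1.6)) / 4 = 13.2/4 = 3.3
  S[X_3,X_3] = ((1.6)·(1.6) + (1.6)·(1.6) + (-4.4)·(-4.4) + (-0.4)·(-0.4) + (1.6)·(1.6)) / 4 = 27.2/4 = 6.8

S is symmetric (S[j,i] = S[i,j]). Assembling:

S = [[5.5, 3.25, -1.5],
 [3.25, 5.3, 3.3],
 [-1.5, 3.3, 6.8]]


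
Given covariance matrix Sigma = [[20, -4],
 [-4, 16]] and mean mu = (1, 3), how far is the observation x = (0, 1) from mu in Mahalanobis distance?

Step 1 — centre the observation: (x - mu) = (-1, -2).

Step 2 — invert Sigma. det(Sigma) = 20·16 - (-4)² = 304.
  Sigma^{-1} = (1/det) · [[d, -b], [-b, a]] = [[0.0526, 0.0132],
 [0.0132, 0.0658]].

Step 3 — form the quadratic (x - mu)^T · Sigma^{-1} · (x - mu):
  Sigma^{-1} · (x - mu) = (-0.0789, -0.1447).
  (x - mu)^T · [Sigma^{-1} · (x - mu)] = (-1)·(-0.0789) + (-2)·(-0.1447) = 0.3684.

Step 4 — take square root: d = √(0.3684) ≈ 0.607.

d(x, mu) = √(0.3684) ≈ 0.607


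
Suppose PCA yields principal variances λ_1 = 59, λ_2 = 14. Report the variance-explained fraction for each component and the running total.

Step 1 — total variance = trace(Sigma) = Σ λ_i = 59 + 14 = 73.

Step 2 — fraction explained by component i = λ_i / Σ λ:
  PC1: 59/73 = 0.8082
  PC2: 14/73 = 0.1918

Step 3 — cumulative fraction after k components = (λ_1 + ... + λ_k) / Σ λ:
  k = 1: 59/73 = 0.8082
  k = 2: (59 + 14)/73 = 73/73 = 1

Summary (fraction, with percent):

explained: PC1 0.8082 (80.82%), PC2 0.1918 (19.18%);  cumulative: 0.8082, 1


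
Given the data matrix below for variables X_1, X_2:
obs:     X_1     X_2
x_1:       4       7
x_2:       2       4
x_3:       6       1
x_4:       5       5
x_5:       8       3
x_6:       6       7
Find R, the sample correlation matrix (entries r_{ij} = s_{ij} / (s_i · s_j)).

Step 1 — column means:
  mean(X_1) = (4 + 2 + 6 + 5 + 8 + 6) / 6 = 31/6 = 5.1667
  mean(X_2) = (7 + 4 + 1 + 5 + 3 + 7) / 6 = 27/6 = 4.5

Step 2 — sample variances and covariances s[i,j] = (1/(n-1)) · Σ_k (x_{k,i} - mean_i) · (x_{k,j} - mean_j), with n-1 = 5:
  s[X_1,X_1] = ((-1.1667)·(-1.1667) + (-3.1667)·(-3.1667) + (0.8333)·(0.8333) + (-0.1667)·(-0.1667) + (2.8333)·(2.8333) + (0.8333)·(0.8333)) / 5 = 20.8333/5 = 4.1667
  s[X_1,X_2] = ((-1.1667)·(2.5) + (-3.1667)·(-0.5) + (0.8333)·(-3.5) + (-0.1667)·(0.5) + (2.8333)·(-1.5) + (0.8333)·(2.5)) / 5 = -6.5/5 = -1.3
  s[X_2,X_2] = ((2.5)·(2.5) + (-0.5)·(-0.5) + (-3.5)·(-3.5) + (0.5)·(0.5) + (-1.5)·(-1.5) + (2.5)·(2.5)) / 5 = 27.5/5 = 5.5
  Sample standard deviations s_i = √(s[i,i]):
  s(X_1) = √(4.1667) = 2.0412
  s(X_2) = √(5.5) = 2.3452

Step 3 — r_{ij} = s_{ij} / (s_i · s_j):
  r[X_1,X_1] = 1 (diagonal).
  r[X_1,X_2] = -1.3 / (2.0412 · 2.3452) = -1.3 / 4.7871 = -0.2716
  r[X_2,X_2] = 1 (diagonal).

R is symmetric with unit diagonal. Assembling:

R = [[1, -0.2716],
 [-0.2716, 1]]


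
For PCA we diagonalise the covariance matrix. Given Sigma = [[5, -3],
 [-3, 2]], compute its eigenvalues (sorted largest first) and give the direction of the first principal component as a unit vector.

Step 1 — characteristic polynomial of 2×2 Sigma:
  det(Sigma - λI) = λ² - trace · λ + det = 0.
  trace = 5 + 2 = 7, det = 5·2 - (-3)² = 1.
Step 2 — discriminant:
  Δ = trace² - 4·det = 49 - 4 = 45.
Step 3 — eigenvalues:
  λ = (trace ± √Δ)/2 = (7 ± 6.7082)/2,
  λ_1 = 6.8541,  λ_2 = 0.1459.

Step 4 — unit eigenvector for λ_1: solve (Sigma - λ_1 I)v = 0. First row:
  (5 - 6.8541)·v_x + (-3)·v_y = 0, i.e. (-1.8541)·v_x + (-3)·v_y = 0,
  so v ∝ (b, λ_1 - a) = (-3, 1.8541); multiply by -1 so the first entry is positive: u = (3, -1.8541).
  ||u|| = √((3)² + (-1.8541)²) = √(12.4377) ≈ 3.5267,
  v_1 = u/||u|| ≈ (0.8507, -0.5257) (||v_1|| = 1).

λ_1 = 6.8541,  λ_2 = 0.1459;  v_1 ≈ (0.8507, -0.5257)


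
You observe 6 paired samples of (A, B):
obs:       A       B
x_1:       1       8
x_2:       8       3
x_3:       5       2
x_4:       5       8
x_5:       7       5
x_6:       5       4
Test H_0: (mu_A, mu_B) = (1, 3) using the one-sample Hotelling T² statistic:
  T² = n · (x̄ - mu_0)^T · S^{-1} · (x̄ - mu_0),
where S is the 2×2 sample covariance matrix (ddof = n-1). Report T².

Step 1 — sample mean vector:
  mean(A) = (1 + 8 + 5 + 5 + 7 + 5) / 6 = 31/6 = 5.1667
  mean(B) = (8 + 3 + 2 + 8 + 5 + 4) / 6 = 30/6 = 5
  x̄ = (5.1667, 5),  deviation x̄ - mu_0 = (5.1667, 5) - (1, 3) = (4.1667, 2).

Step 2 — sample covariance matrix, S[i,j] = (1/(n-1)) · Σ_k (x_{k,i} - mean_i) · (x_{k,j} - mean_j), divisor n-1 = 5:
  S[A,A] = ((-4.1667)·(-4.1667) + (2.8333)·(2.8333) + (-0.1667)·(-0.1667) + (-0.1667)·(-0.1667) + (1.8333)·(1.8333) + (-0.1667)·(-0.1667)) / 5 = 28.8333/5 = 5.7667
  S[A,B] = ((-4.1667)·(3) + (2.8333)·(-2) + (-0.1667)·(-3) + (-0.1667)·(3) + (1.8333)·(0) + (-0.1667)·(-1)) / 5 = -18/5 = -3.6
  S[B,B] = ((3)·(3) + (-2)·(-2) + (-3)·(-3) + (3)·(3) + (0)·(0) + (-1)·(-1)) / 5 = 32/5 = 6.4
  S = [[5.7667, -3.6],
 [-3.6, 6.4]].

Step 3 — invert S. det(S) = 5.7667·6.4 - (-3.6)² = 23.9467.
  S^{-1} = (1/det) · [[d, -b], [-b, a]] = [[0.2673, 0.1503],
 [0.1503, 0.2408]].

Step 4 — quadratic form (x̄ - mu_0)^T · S^{-1} · (x̄ - mu_0):
  S^{-1} · (x̄ - mu_0) = (1.4143, 1.108),
  (x̄ - mu_0)^T · [...] = (4.1667)·(1.4143) + (2)·(1.108) = 8.1088.

Step 5 — scale by n: T² = 6 · 8.1088 = 48.6526.

T² ≈ 48.6526


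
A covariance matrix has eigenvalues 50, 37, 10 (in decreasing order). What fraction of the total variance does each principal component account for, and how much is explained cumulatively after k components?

Step 1 — total variance = trace(Sigma) = Σ λ_i = 50 + 37 + 10 = 97.

Step 2 — fraction explained by component i = λ_i / Σ λ:
  PC1: 50/97 = 0.5155
  PC2: 37/97 = 0.3814
  PC3: 10/97 = 0.1031

Step 3 — cumulative fraction after k components = (λ_1 + ... + λ_k) / Σ λ:
  k = 1: 50/97 = 0.5155
  k = 2: (50 + 37)/97 = 87/97 = 0.8969
  k = 3: (50 + 37 + 10)/97 = 97/97 = 1

Summary (fraction, with percent):

explained: PC1 0.5155 (51.55%), PC2 0.3814 (38.14%), PC3 0.1031 (10.31%);  cumulative: 0.5155, 0.8969, 1


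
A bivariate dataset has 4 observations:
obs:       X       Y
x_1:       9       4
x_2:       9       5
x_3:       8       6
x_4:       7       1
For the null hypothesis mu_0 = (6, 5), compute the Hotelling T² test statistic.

Step 1 — sample mean vector:
  mean(X) = (9 + 9 + 8 + 7) / 4 = 33/4 = 8.25
  mean(Y) = (4 + 5 + 6 + 1) / 4 = 16/4 = 4
  x̄ = (8.25, 4),  deviation x̄ - mu_0 = (8.25, 4) - (6, 5) = (2.25, -1).

Step 2 — sample covariance matrix, S[i,j] = (1/(n-1)) · Σ_k (x_{k,i} - mean_i) · (x_{k,j} - mean_j), divisor n-1 = 3:
  S[X,X] = ((0.75)·(0.75) + (0.75)·(0.75) + (-0.25)·(-0.25) + (-1.25)·(-1.25)) / 3 = 2.75/3 = 0.9167
  S[X,Y] = ((0.75)·(0) + (0.75)·(1) + (-0.25)·(2) + (-1.25)·(-3)) / 3 = 4/3 = 1.3333
  S[Y,Y] = ((0)·(0) + (1)·(1) + (2)·(2) + (-3)·(-3)) / 3 = 14/3 = 4.6667
  S = [[0.9167, 1.3333],
 [1.3333, 4.6667]].

Step 3 — invert S. det(S) = 0.9167·4.6667 - (1.3333)² = 2.5.
  S^{-1} = (1/det) · [[d, -b], [-b, a]] = [[1.8667, -0.5333],
 [-0.5333, 0.3667]].

Step 4 — quadratic form (x̄ - mu_0)^T · S^{-1} · (x̄ - mu_0):
  S^{-1} · (x̄ - mu_0) = (4.7333, -1.5667),
  (x̄ - mu_0)^T · [...] = (2.25)·(4.7333) + (-1)·(-1.5667) = 12.2167.

Step 5 — scale by n: T² = 4 · 12.2167 = 48.8667.

T² ≈ 48.8667


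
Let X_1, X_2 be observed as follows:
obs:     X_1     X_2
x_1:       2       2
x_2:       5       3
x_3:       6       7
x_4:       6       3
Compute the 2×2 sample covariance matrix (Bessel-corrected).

Step 1 — column means:
  mean(X_1) = (2 + 5 + 6 + 6) / 4 = 19/4 = 4.75
  mean(X_2) = (2 + 3 + 7 + 3) / 4 = 15/4 = 3.75

Step 2 — sample covariance S[i,j] = (1/(n-1)) · Σ_k (x_{k,i} - mean_i) · (x_{k,j} - mean_j), with n-1 = 3.
  S[X_1,X_1] = ((-2.75)·(-2.75) + (0.25)·(0.25) + (1.25)·(1.25) + (1.25)·(1.25)) / 3 = 10.75/3 = 3.5833
  S[X_1,X_2] = ((-2.75)·(-1.75) + (0.25)·(-0.75) + (1.25)·(3.25) + (1.25)·(-0.75)) / 3 = 7.75/3 = 2.5833
  S[X_2,X_2] = ((-1.75)·(-1.75) + (-0.75)·(-0.75) + (3.25)·(3.25) + (-0.75)·(-0.75)) / 3 = 14.75/3 = 4.9167

S is symmetric (S[j,i] = S[i,j]). Assembling:

S = [[3.5833, 2.5833],
 [2.5833, 4.9167]]


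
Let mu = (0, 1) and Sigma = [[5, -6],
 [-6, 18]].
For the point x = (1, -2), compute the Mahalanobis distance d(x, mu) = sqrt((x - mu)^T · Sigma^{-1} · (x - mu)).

Step 1 — centre the observation: (x - mu) = (1, -3).

Step 2 — invert Sigma. det(Sigma) = 5·18 - (-6)² = 54.
  Sigma^{-1} = (1/det) · [[d, -b], [-b, a]] = [[0.3333, 0.1111],
 [0.1111, 0.0926]].

Step 3 — form the quadratic (x - mu)^T · Sigma^{-1} · (x - mu):
  Sigma^{-1} · (x - mu) = (0, -0.1667).
  (x - mu)^T · [Sigma^{-1} · (x - mu)] = (1)·(0) + (-3)·(-0.1667) = 0.5.

Step 4 — take square root: d = √(0.5) ≈ 0.7071.

d(x, mu) = √(0.5) ≈ 0.7071


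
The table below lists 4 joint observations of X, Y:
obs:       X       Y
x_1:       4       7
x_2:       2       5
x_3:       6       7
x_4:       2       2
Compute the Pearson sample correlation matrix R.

Step 1 — column means:
  mean(X) = (4 + 2 + 6 + 2) / 4 = 14/4 = 3.5
  mean(Y) = (7 + 5 + 7 + 2) / 4 = 21/4 = 5.25

Step 2 — sample variances and covariances s[i,j] = (1/(n-1)) · Σ_k (x_{k,i} - mean_i) · (x_{k,j} - mean_j), with n-1 = 3:
  s[X,X] = ((0.5)·(0.5) + (-1.5)·(-1.5) + (2.5)·(2.5) + (-1.5)·(-1.5)) / 3 = 11/3 = 3.6667
  s[X,Y] = ((0.5)·(1.75) + (-1.5)·(-0.25) + (2.5)·(1.75) + (-1.5)·(-3.25)) / 3 = 10.5/3 = 3.5
  s[Y,Y] = ((1.75)·(1.75) + (-0.25)·(-0.25) + (1.75)·(1.75) + (-3.25)·(-3.25)) / 3 = 16.75/3 = 5.5833
  Sample standard deviations s_i = √(s[i,i]):
  s(X) = √(3.6667) = 1.9149
  s(Y) = √(5.5833) = 2.3629

Step 3 — r_{ij} = s_{ij} / (s_i · s_j):
  r[X,X] = 1 (diagonal).
  r[X,Y] = 3.5 / (1.9149 · 2.3629) = 3.5 / 4.5246 = 0.7735
  r[Y,Y] = 1 (diagonal).

R is symmetric with unit diagonal. Assembling:

R = [[1, 0.7735],
 [0.7735, 1]]


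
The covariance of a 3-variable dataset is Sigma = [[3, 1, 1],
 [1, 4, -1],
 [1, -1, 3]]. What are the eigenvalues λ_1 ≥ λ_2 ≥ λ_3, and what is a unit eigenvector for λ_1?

Step 1 — characteristic polynomial p(λ) = det(λI - Sigma) = λ³ - tr·λ² + c_1·λ - det, where tr = trace, c_1 = sum of the principal 2×2 minors, det = det(Sigma):
  tr = 3 + 4 + 3 = 10,
  c_1 = (3·4 - (1)²) + (3·3 - (1)²) + (4·3 - (-1)²) = 11 + 8 + 11 = 30,
  det = 3·(4·3 - (-1)²) - (1)·((1)·3 - (-1)·(1)) + (1)·((1)·(-1) - 4·(1)) = 3·(11) - (1)·(4) + (1)·(-5) = 24.
  So p(λ) = λ³ - 10λ² + 30λ - 24.
Step 2 — look for an integer root (rational root theorem: any rational root is an integer divisor of 24). Testing λ = 4:
  p(4) = 64 - 160 + 120 - 24 = 0  ✓
  Dividing out (λ - 4): p(λ) = (λ - 4)(λ² - 6λ + 6).
Step 3 — remaining eigenvalues from the quadratic λ² - 6λ + 6 = 0:
  Δ = 6² - 4·6 = 36 - 24 = 12,  λ = (6 ± √12)/2 = (6 ± 3.4641)/2 ≈ 4.7321 or 1.2679.
  Sorted: λ_1 = 4.7321,  λ_2 = 4,  λ_3 = 1.2679  (check: sum = 10 = tr ✓).

Step 4 — unit eigenvector for λ_1 ≈ 4.7321: v spans the null space of (Sigma - λ_1 I), whose rows are
  r_1 = (-1.7321, 1, 1),  r_2 = (1, -0.7321, -1),  r_3 = (1, -1, -1.7321).
  v is orthogonal to every row, so take v ∝ r_1 × r_2 = ((1)·(-1) - (1)·(-0.7321), (1)·(1) - (-1.7321)·(-1), (-1.7321)·(-0.7321) - (1)·(1)) ≈ (-0.2679, -0.7321, 0.2679).
  Rescale (multiply by -1 so the first nonzero entry is positive): u = (0.2679, 0.7321, -0.2679).
  ||u|| = √((0.2679)² + (0.7321)² + (-0.2679)²) = √(0.6795) ≈ 0.8243,  v_1 = u/||u|| ≈ (0.3251, 0.8881, -0.3251) (||v_1|| = 1).

λ_1 = 4.7321,  λ_2 = 4,  λ_3 = 1.2679;  v_1 ≈ (0.3251, 0.8881, -0.3251)


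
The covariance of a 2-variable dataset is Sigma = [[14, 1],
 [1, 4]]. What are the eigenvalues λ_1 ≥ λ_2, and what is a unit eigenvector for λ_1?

Step 1 — characteristic polynomial of 2×2 Sigma:
  det(Sigma - λI) = λ² - trace · λ + det = 0.
  trace = 14 + 4 = 18, det = 14·4 - (1)² = 55.
Step 2 — discriminant:
  Δ = trace² - 4·det = 324 - 220 = 104.
Step 3 — eigenvalues:
  λ = (trace ± √Δ)/2 = (18 ± 10.198)/2,
  λ_1 = 14.099,  λ_2 = 3.901.

Step 4 — unit eigenvector for λ_1: solve (Sigma - λ_1 I)v = 0. First row:
  (14 - 14.099)·v_x + (1)·v_y = 0, i.e. (-0.099)·v_x + (1)·v_y = 0,
  so v ∝ (b, λ_1 - a) = (1, 0.099) = u.
  ||u|| = √((1)² + (0.099)²) = √(1.0098) ≈ 1.0049,
  v_1 = u/||u|| ≈ (0.9951, 0.0985) (||v_1|| = 1).

λ_1 = 14.099,  λ_2 = 3.901;  v_1 ≈ (0.9951, 0.0985)


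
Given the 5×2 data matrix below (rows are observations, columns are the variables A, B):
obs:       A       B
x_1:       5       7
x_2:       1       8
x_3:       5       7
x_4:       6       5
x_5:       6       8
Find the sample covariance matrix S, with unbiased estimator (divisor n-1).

Step 1 — column means:
  mean(A) = (5 + 1 + 5 + 6 + 6) / 5 = 23/5 = 4.6
  mean(B) = (7 + 8 + 7 + 5 + 8) / 5 = 35/5 = 7

Step 2 — sample covariance S[i,j] = (1/(n-1)) · Σ_k (x_{k,i} - mean_i) · (x_{k,j} - mean_j), with n-1 = 4.
  S[A,A] = ((0.4)·(0.4) + (-3.6)·(-3.6) + (0.4)·(0.4) + (1.4)·(1.4) + (1.4)·(1.4)) / 4 = 17.2/4 = 4.3
  S[A,B] = ((0.4)·(0) + (-3.6)·(1) + (0.4)·(0) + (1.4)·(-2) + (1.4)·(1)) / 4 = -5/4 = -1.25
  S[B,B] = ((0)·(0) + (1)·(1) + (0)·(0) + (-2)·(-2) + (1)·(1)) / 4 = 6/4 = 1.5

S is symmetric (S[j,i] = S[i,j]). Assembling:

S = [[4.3, -1.25],
 [-1.25, 1.5]]


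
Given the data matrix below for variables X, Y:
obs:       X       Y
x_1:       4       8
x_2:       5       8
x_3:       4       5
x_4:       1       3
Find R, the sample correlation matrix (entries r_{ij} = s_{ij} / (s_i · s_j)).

Step 1 — column means:
  mean(X) = (4 + 5 + 4 + 1) / 4 = 14/4 = 3.5
  mean(Y) = (8 + 8 + 5 + 3) / 4 = 24/4 = 6

Step 2 — sample variances and covariances s[i,j] = (1/(n-1)) · Σ_k (x_{k,i} - mean_i) · (x_{k,j} - mean_j), with n-1 = 3:
  s[X,X] = ((0.5)·(0.5) + (1.5)·(1.5) + (0.5)·(0.5) + (-2.5)·(-2.5)) / 3 = 9/3 = 3
  s[X,Y] = ((0.5)·(2) + (1.5)·(2) + (0.5)·(-1) + (-2.5)·(-3)) / 3 = 11/3 = 3.6667
  s[Y,Y] = ((2)·(2) + (2)·(2) + (-1)·(-1) + (-3)·(-3)) / 3 = 18/3 = 6
  Sample standard deviations s_i = √(s[i,i]):
  s(X) = √(3) = 1.7321
  s(Y) = √(6) = 2.4495

Step 3 — r_{ij} = s_{ij} / (s_i · s_j):
  r[X,X] = 1 (diagonal).
  r[X,Y] = 3.6667 / (1.7321 · 2.4495) = 3.6667 / 4.2426 = 0.8642
  r[Y,Y] = 1 (diagonal).

R is symmetric with unit diagonal. Assembling:

R = [[1, 0.8642],
 [0.8642, 1]]


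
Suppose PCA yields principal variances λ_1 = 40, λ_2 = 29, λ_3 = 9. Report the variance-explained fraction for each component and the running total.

Step 1 — total variance = trace(Sigma) = Σ λ_i = 40 + 29 + 9 = 78.

Step 2 — fraction explained by component i = λ_i / Σ λ:
  PC1: 40/78 = 0.5128
  PC2: 29/78 = 0.3718
  PC3: 9/78 = 0.1154

Step 3 — cumulative fraction after k components = (λ_1 + ... + λ_k) / Σ λ:
  k = 1: 40/78 = 0.5128
  k = 2: (40 + 29)/78 = 69/78 = 0.8846
  k = 3: (40 + 29 + 9)/78 = 78/78 = 1

Summary (fraction, with percent):

explained: PC1 0.5128 (51.28%), PC2 0.3718 (37.18%), PC3 0.1154 (11.54%);  cumulative: 0.5128, 0.8846, 1


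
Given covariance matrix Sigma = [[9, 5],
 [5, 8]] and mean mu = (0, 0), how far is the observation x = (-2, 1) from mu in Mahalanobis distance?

Step 1 — centre the observation: (x - mu) = (-2, 1).

Step 2 — invert Sigma. det(Sigma) = 9·8 - (5)² = 47.
  Sigma^{-1} = (1/det) · [[d, -b], [-b, a]] = [[0.1702, -0.1064],
 [-0.1064, 0.1915]].

Step 3 — form the quadratic (x - mu)^T · Sigma^{-1} · (x - mu):
  Sigma^{-1} · (x - mu) = (-0.4468, 0.4043).
  (x - mu)^T · [Sigma^{-1} · (x - mu)] = (-2)·(-0.4468) + (1)·(0.4043) = 1.2979.

Step 4 — take square root: d = √(1.2979) ≈ 1.1392.

d(x, mu) = √(1.2979) ≈ 1.1392


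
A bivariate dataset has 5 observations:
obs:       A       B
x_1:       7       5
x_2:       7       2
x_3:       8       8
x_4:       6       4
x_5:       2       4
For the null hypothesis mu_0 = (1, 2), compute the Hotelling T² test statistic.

Step 1 — sample mean vector:
  mean(A) = (7 + 7 + 8 + 6 + 2) / 5 = 30/5 = 6
  mean(B) = (5 + 2 + 8 + 4 + 4) / 5 = 23/5 = 4.6
  x̄ = (6, 4.6),  deviation x̄ - mu_0 = (6, 4.6) - (1, 2) = (5, 2.6).

Step 2 — sample covariance matrix, S[i,j] = (1/(n-1)) · Σ_k (x_{k,i} - mean_i) · (x_{k,j} - mean_j), divisor n-1 = 4:
  S[A,A] = ((1)·(1) + (1)·(1) + (2)·(2) + (0)·(0) + (-4)·(-4)) / 4 = 22/4 = 5.5
  S[A,B] = ((1)·(0.4) + (1)·(-2.6) + (2)·(3.4) + (0)·(-0.6) + (-4)·(-0.6)) / 4 = 7/4 = 1.75
  S[B,B] = ((0.4)·(0.4) + (-2.6)·(-2.6) + (3.4)·(3.4) + (-0.6)·(-0.6) + (-0.6)·(-0.6)) / 4 = 19.2/4 = 4.8
  S = [[5.5, 1.75],
 [1.75, 4.8]].

Step 3 — invert S. det(S) = 5.5·4.8 - (1.75)² = 23.3375.
  S^{-1} = (1/det) · [[d, -b], [-b, a]] = [[0.2057, -0.075],
 [-0.075, 0.2357]].

Step 4 — quadratic form (x̄ - mu_0)^T · S^{-1} · (x̄ - mu_0):
  S^{-1} · (x̄ - mu_0) = (0.8334, 0.2378),
  (x̄ - mu_0)^T · [...] = (5)·(0.8334) + (2.6)·(0.2378) = 4.7854.

Step 5 — scale by n: T² = 5 · 4.7854 = 23.9272.

T² ≈ 23.9272


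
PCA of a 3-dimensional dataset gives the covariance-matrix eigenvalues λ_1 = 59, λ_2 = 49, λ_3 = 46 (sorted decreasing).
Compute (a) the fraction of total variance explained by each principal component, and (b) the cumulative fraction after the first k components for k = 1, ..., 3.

Step 1 — total variance = trace(Sigma) = Σ λ_i = 59 + 49 + 46 = 154.

Step 2 — fraction explained by component i = λ_i / Σ λ:
  PC1: 59/154 = 0.3831
  PC2: 49/154 = 0.3182
  PC3: 46/154 = 0.2987

Step 3 — cumulative fraction after k components = (λ_1 + ... + λ_k) / Σ λ:
  k = 1: 59/154 = 0.3831
  k = 2: (59 + 49)/154 = 108/154 = 0.7013
  k = 3: (59 + 49 + 46)/154 = 154/154 = 1

Summary (fraction, with percent):

explained: PC1 0.3831 (38.31%), PC2 0.3182 (31.82%), PC3 0.2987 (29.87%);  cumulative: 0.3831, 0.7013, 1


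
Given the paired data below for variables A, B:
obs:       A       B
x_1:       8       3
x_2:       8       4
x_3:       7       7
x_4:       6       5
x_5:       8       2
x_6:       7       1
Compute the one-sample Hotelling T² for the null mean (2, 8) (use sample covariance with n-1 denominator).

Step 1 — sample mean vector:
  mean(A) = (8 + 8 + 7 + 6 + 8 + 7) / 6 = 44/6 = 7.3333
  mean(B) = (3 + 4 + 7 + 5 + 2 + 1) / 6 = 22/6 = 3.6667
  x̄ = (7.3333, 3.6667),  deviation x̄ - mu_0 = (7.3333, 3.6667) - (2, 8) = (5.3333, -4.3333).

Step 2 — sample covariance matrix, S[i,j] = (1/(n-1)) · Σ_k (x_{k,i} - mean_i) · (x_{k,j} - mean_j), divisor n-1 = 5:
  S[A,A] = ((0.6667)·(0.6667) + (0.6667)·(0.6667) + (-0.3333)·(-0.3333) + (-1.3333)·(-1.3333) + (0.6667)·(0.6667) + (-0.3333)·(-0.3333)) / 5 = 3.3333/5 = 0.6667
  S[A,B] = ((0.6667)·(-0.6667) + (0.6667)·(0.3333) + (-0.3333)·(3.3333) + (-1.3333)·(1.3333) + (0.6667)·(-1.6667) + (-0.3333)·(-2.6667)) / 5 = -3.3333/5 = -0.6667
  S[B,B] = ((-0.6667)·(-0.6667) + (0.3333)·(0.3333) + (3.3333)·(3.3333) + (1.3333)·(1.3333) + (-1.6667)·(-1.6667) + (-2.6667)·(-2.6667)) / 5 = 23.3333/5 = 4.6667
  S = [[0.6667, -0.6667],
 [-0.6667, 4.6667]].

Step 3 — invert S. det(S) = 0.6667·4.6667 - (-0.6667)² = 2.6667.
  S^{-1} = (1/det) · [[d, -b], [-b, a]] = [[1.75, 0.25],
 [0.25, 0.25]].

Step 4 — quadratic form (x̄ - mu_0)^T · S^{-1} · (x̄ - mu_0):
  S^{-1} · (x̄ - mu_0) = (8.25, 0.25),
  (x̄ - mu_0)^T · [...] = (5.3333)·(8.25) + (-4.3333)·(0.25) = 42.9167.

Step 5 — scale by n: T² = 6 · 42.9167 = 257.5.

T² ≈ 257.5


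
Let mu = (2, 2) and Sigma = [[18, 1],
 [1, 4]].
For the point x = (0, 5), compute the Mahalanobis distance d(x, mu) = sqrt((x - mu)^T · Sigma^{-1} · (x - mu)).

Step 1 — centre the observation: (x - mu) = (-2, 3).

Step 2 — invert Sigma. det(Sigma) = 18·4 - (1)² = 71.
  Sigma^{-1} = (1/det) · [[d, -b], [-b, a]] = [[0.0563, -0.0141],
 [-0.0141, 0.2535]].

Step 3 — form the quadratic (x - mu)^T · Sigma^{-1} · (x - mu):
  Sigma^{-1} · (x - mu) = (-0.1549, 0.7887).
  (x - mu)^T · [Sigma^{-1} · (x - mu)] = (-2)·(-0.1549) + (3)·(0.7887) = 2.6761.

Step 4 — take square root: d = √(2.6761) ≈ 1.6359.

d(x, mu) = √(2.6761) ≈ 1.6359


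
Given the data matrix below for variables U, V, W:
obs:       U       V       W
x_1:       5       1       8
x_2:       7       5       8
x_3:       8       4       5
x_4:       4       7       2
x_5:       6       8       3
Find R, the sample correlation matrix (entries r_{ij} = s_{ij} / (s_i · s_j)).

Step 1 — column means:
  mean(U) = (5 + 7 + 8 + 4 + 6) / 5 = 30/5 = 6
  mean(V) = (1 + 5 + 4 + 7 + 8) / 5 = 25/5 = 5
  mean(W) = (8 + 8 + 5 + 2 + 3) / 5 = 26/5 = 5.2

Step 2 — sample variances and covariances s[i,j] = (1/(n-1)) · Σ_k (x_{k,i} - mean_i) · (x_{k,j} - mean_j), with n-1 = 4:
  s[U,U] = ((-1)·(-1) + (1)·(1) + (2)·(2) + (-2)·(-2) + (0)·(0)) / 4 = 10/4 = 2.5
  s[U,V] = ((-1)·(-4) + (1)·(0) + (2)·(-1) + (-2)·(2) + (0)·(3)) / 4 = -2/4 = -0.5
  s[U,W] = ((-1)·(2.8) + (1)·(2.8) + (2)·(-0.2) + (-2)·(-3.2) + (0)·(-2.2)) / 4 = 6/4 = 1.5
  s[V,V] = ((-4)·(-4) + (0)·(0) + (-1)·(-1) + (2)·(2) + (3)·(3)) / 4 = 30/4 = 7.5
  s[V,W] = ((-4)·(2.8) + (0)·(2.8) + (-1)·(-0.2) + (2)·(-3.2) + (3)·(-2.2)) / 4 = -24/4 = -6
  s[W,W] = ((2.8)·(2.8) + (2.8)·(2.8) + (-0.2)·(-0.2) + (-3.2)·(-3.2) + (-2.2)·(-2.2)) / 4 = 30.8/4 = 7.7
  Sample standard deviations s_i = √(s[i,i]):
  s(U) = √(2.5) = 1.5811
  s(V) = √(7.5) = 2.7386
  s(W) = √(7.7) = 2.7749

Step 3 — r_{ij} = s_{ij} / (s_i · s_j):
  r[U,U] = 1 (diagonal).
  r[U,V] = -0.5 / (1.5811 · 2.7386) = -0.5 / 4.3301 = -0.1155
  r[U,W] = 1.5 / (1.5811 · 2.7749) = 1.5 / 4.3875 = 0.3419
  r[V,V] = 1 (diagonal).
  r[V,W] = -6 / (2.7386 · 2.7749) = -6 / 7.5993 = -0.7895
  r[W,W] = 1 (diagonal).

R is symmetric with unit diagonal. Assembling:

R = [[1, -0.1155, 0.3419],
 [-0.1155, 1, -0.7895],
 [0.3419, -0.7895, 1]]


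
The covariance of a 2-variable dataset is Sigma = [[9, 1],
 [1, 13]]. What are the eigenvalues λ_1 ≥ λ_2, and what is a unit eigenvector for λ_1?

Step 1 — characteristic polynomial of 2×2 Sigma:
  det(Sigma - λI) = λ² - trace · λ + det = 0.
  trace = 9 + 13 = 22, det = 9·13 - (1)² = 116.
Step 2 — discriminant:
  Δ = trace² - 4·det = 484 - 464 = 20.
Step 3 — eigenvalues:
  λ = (trace ± √Δ)/2 = (22 ± 4.4721)/2,
  λ_1 = 13.2361,  λ_2 = 8.7639.

Step 4 — unit eigenvector for λ_1: solve (Sigma - λ_1 I)v = 0. First row:
  (9 - 13.2361)·v_x + (1)·v_y = 0, i.e. (-4.2361)·v_x + (1)·v_y = 0,
  so v ∝ (b, λ_1 - a) = (1, 4.2361) = u.
  ||u|| = √((1)² + (4.2361)²) = √(18.9443) ≈ 4.3525,
  v_1 = u/||u|| ≈ (0.2298, 0.9732) (||v_1|| = 1).

λ_1 = 13.2361,  λ_2 = 8.7639;  v_1 ≈ (0.2298, 0.9732)


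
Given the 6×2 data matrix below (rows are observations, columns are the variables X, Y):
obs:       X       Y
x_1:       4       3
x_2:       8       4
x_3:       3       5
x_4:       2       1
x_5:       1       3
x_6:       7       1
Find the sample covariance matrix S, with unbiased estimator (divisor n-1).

Step 1 — column means:
  mean(X) = (4 + 8 + 3 + 2 + 1 + 7) / 6 = 25/6 = 4.1667
  mean(Y) = (3 + 4 + 5 + 1 + 3 + 1) / 6 = 17/6 = 2.8333

Step 2 — sample covariance S[i,j] = (1/(n-1)) · Σ_k (x_{k,i} - mean_i) · (x_{k,j} - mean_j), with n-1 = 5.
  S[X,X] = ((-0.1667)·(-0.1667) + (3.8333)·(3.8333) + (-1.1667)·(-1.1667) + (-2.1667)·(-2.1667) + (-3.1667)·(-3.1667) + (2.8333)·(2.8333)) / 5 = 38.8333/5 = 7.7667
  S[X,Y] = ((-0.1667)·(0.1667) + (3.8333)·(1.1667) + (-1.1667)·(2.1667) + (-2.1667)·(-1.8333) + (-3.1667)·(0.1667) + (2.8333)·(-1.8333)) / 5 = 0.1667/5 = 0.0333
  S[Y,Y] = ((0.1667)·(0.1667) + (1.1667)·(1.1667) + (2.1667)·(2.1667) + (-1.8333)·(-1.8333) + (0.1667)·(0.1667) + (-1.8333)·(-1.8333)) / 5 = 12.8333/5 = 2.5667

S is symmetric (S[j,i] = S[i,j]). Assembling:

S = [[7.7667, 0.0333],
 [0.0333, 2.5667]]


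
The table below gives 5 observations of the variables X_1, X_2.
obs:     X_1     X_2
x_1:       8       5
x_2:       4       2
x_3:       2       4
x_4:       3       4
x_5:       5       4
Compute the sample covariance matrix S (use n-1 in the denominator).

Step 1 — column means:
  mean(X_1) = (8 + 4 + 2 + 3 + 5) / 5 = 22/5 = 4.4
  mean(X_2) = (5 + 2 + 4 + 4 + 4) / 5 = 19/5 = 3.8

Step 2 — sample covariance S[i,j] = (1/(n-1)) · Σ_k (x_{k,i} - mean_i) · (x_{k,j} - mean_j), with n-1 = 4.
  S[X_1,X_1] = ((3.6)·(3.6) + (-0.4)·(-0.4) + (-2.4)·(-2.4) + (-1.4)·(-1.4) + (0.6)·(0.6)) / 4 = 21.2/4 = 5.3
  S[X_1,X_2] = ((3.6)·(1.2) + (-0.4)·(-1.8) + (-2.4)·(0.2) + (-1.4)·(0.2) + (0.6)·(0.2)) / 4 = 4.4/4 = 1.1
  S[X_2,X_2] = ((1.2)·(1.2) + (-1.8)·(-1.8) + (0.2)·(0.2) + (0.2)·(0.2) + (0.2)·(0.2)) / 4 = 4.8/4 = 1.2

S is symmetric (S[j,i] = S[i,j]). Assembling:

S = [[5.3, 1.1],
 [1.1, 1.2]]


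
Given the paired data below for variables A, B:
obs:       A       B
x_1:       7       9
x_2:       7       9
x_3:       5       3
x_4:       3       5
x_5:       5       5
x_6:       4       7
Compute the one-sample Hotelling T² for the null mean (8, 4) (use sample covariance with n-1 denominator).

Step 1 — sample mean vector:
  mean(A) = (7 + 7 + 5 + 3 + 5 + 4) / 6 = 31/6 = 5.1667
  mean(B) = (9 + 9 + 3 + 5 + 5 + 7) / 6 = 38/6 = 6.3333
  x̄ = (5.1667, 6.3333),  deviation x̄ - mu_0 = (5.1667, 6.3333) - (8, 4) = (-2.8333, 2.3333).

Step 2 — sample covariance matrix, S[i,j] = (1/(n-1)) · Σ_k (x_{k,i} - mean_i) · (x_{k,j} - mean_j), divisor n-1 = 5:
  S[A,A] = ((1.8333)·(1.8333) + (1.8333)·(1.8333) + (-0.1667)·(-0.1667) + (-2.1667)·(-2.1667) + (-0.1667)·(-0.1667) + (-1.1667)·(-1.1667)) / 5 = 12.8333/5 = 2.5667
  S[A,B] = ((1.8333)·(2.6667) + (1.8333)·(2.6667) + (-0.1667)·(-3.3333) + (-2.1667)·(-1.3333) + (-0.1667)·(-1.3333) + (-1.1667)·(0.6667)) / 5 = 12.6667/5 = 2.5333
  S[B,B] = ((2.6667)·(2.6667) + (2.6667)·(2.6667) + (-3.3333)·(-3.3333) + (-1.3333)·(-1.3333) + (-1.3333)·(-1.3333) + (0.6667)·(0.6667)) / 5 = 29.3333/5 = 5.8667
  S = [[2.5667, 2.5333],
 [2.5333, 5.8667]].

Step 3 — invert S. det(S) = 2.5667·5.8667 - (2.5333)² = 8.64.
  S^{-1} = (1/det) · [[d, -b], [-b, a]] = [[0.679, -0.2932],
 [-0.2932, 0.2971]].

Step 4 — quadratic form (x̄ - mu_0)^T · S^{-1} · (x̄ - mu_0):
  S^{-1} · (x̄ - mu_0) = (-2.608, 1.5239),
  (x̄ - mu_0)^T · [...] = (-2.8333)·(-2.608) + (2.3333)·(1.5239) = 10.9452.

Step 5 — scale by n: T² = 6 · 10.9452 = 65.6713.

T² ≈ 65.6713


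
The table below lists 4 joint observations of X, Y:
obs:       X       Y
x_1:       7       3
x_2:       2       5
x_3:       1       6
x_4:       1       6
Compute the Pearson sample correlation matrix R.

Step 1 — column means:
  mean(X) = (7 + 2 + 1 + 1) / 4 = 11/4 = 2.75
  mean(Y) = (3 + 5 + 6 + 6) / 4 = 20/4 = 5

Step 2 — sample variances and covariances s[i,j] = (1/(n-1)) · Σ_k (x_{k,i} - mean_i) · (x_{k,j} - mean_j), with n-1 = 3:
  s[X,X] = ((4.25)·(4.25) + (-0.75)·(-0.75) + (-1.75)·(-1.75) + (-1.75)·(-1.75)) / 3 = 24.75/3 = 8.25
  s[X,Y] = ((4.25)·(-2) + (-0.75)·(0) + (-1.75)·(1) + (-1.75)·(1)) / 3 = -12/3 = -4
  s[Y,Y] = ((-2)·(-2) + (0)·(0) + (1)·(1) + (1)·(1)) / 3 = 6/3 = 2
  Sample standard deviations s_i = √(s[i,i]):
  s(X) = √(8.25) = 2.8723
  s(Y) = √(2) = 1.4142

Step 3 — r_{ij} = s_{ij} / (s_i · s_j):
  r[X,X] = 1 (diagonal).
  r[X,Y] = -4 / (2.8723 · 1.4142) = -4 / 4.062 = -0.9847
  r[Y,Y] = 1 (diagonal).

R is symmetric with unit diagonal. Assembling:

R = [[1, -0.9847],
 [-0.9847, 1]]


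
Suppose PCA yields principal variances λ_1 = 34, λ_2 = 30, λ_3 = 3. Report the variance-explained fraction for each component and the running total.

Step 1 — total variance = trace(Sigma) = Σ λ_i = 34 + 30 + 3 = 67.

Step 2 — fraction explained by component i = λ_i / Σ λ:
  PC1: 34/67 = 0.5075
  PC2: 30/67 = 0.4478
  PC3: 3/67 = 0.0448

Step 3 — cumulative fraction after k components = (λ_1 + ... + λ_k) / Σ λ:
  k = 1: 34/67 = 0.5075
  k = 2: (34 + 30)/67 = 64/67 = 0.9552
  k = 3: (34 + 30 + 3)/67 = 67/67 = 1

Summary (fraction, with percent):

explained: PC1 0.5075 (50.75%), PC2 0.4478 (44.78%), PC3 0.0448 (4.48%);  cumulative: 0.5075, 0.9552, 1


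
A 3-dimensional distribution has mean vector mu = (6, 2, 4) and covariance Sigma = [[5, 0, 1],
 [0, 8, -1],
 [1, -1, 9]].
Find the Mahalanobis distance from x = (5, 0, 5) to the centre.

Step 1 — centre the observation: (x - mu) = (-1, -2, 1).

Step 2 — invert Sigma (cofactor / det for 3×3, or solve directly):
  Sigma^{-1} = [[0.2046, -0.0029, -0.0231],
 [-0.0029, 0.1268, 0.0144],
 [-0.0231, 0.0144, 0.1153]].

Step 3 — form the quadratic (x - mu)^T · Sigma^{-1} · (x - mu):
  Sigma^{-1} · (x - mu) = (-0.2219, -0.2363, 0.1095).
  (x - mu)^T · [Sigma^{-1} · (x - mu)] = (-1)·(-0.2219) + (-2)·(-0.2363) + (1)·(0.1095) = 0.804.

Step 4 — take square root: d = √(0.804) ≈ 0.8967.

d(x, mu) = √(0.804) ≈ 0.8967
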